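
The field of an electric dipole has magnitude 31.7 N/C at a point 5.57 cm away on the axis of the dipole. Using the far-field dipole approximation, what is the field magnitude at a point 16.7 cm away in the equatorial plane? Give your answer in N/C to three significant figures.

Dipole fields scale as 1/r³ in the far field.
The axial field is twice the equatorial field at the same r, so the geometry factor is 1/2.
E₂ = E₁ · (1/2) · (r₁/r₂)³ = 31.7 · 0.5 · (5.57/16.7)³.
(r₁/r₂)³ = (0.3335)³ = 0.0371.
E₂ ≈ 0.5881 N/C.

E ≈ 0.588 N/C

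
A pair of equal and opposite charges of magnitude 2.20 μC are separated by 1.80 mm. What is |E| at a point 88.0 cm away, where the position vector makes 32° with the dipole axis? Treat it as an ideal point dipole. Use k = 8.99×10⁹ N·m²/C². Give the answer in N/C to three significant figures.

Dipole moment p = qd = (2.20×10⁻⁶ C)(0.00180 m) = 3.96×10⁻⁹ C·m.
At angle θ the dipole field magnitude is E = (kp/r³)·√(1 + 3cos²θ).
kp/r³ = (8.99×10⁹)(3.96×10⁻⁹) / (0.880)³ = 52.24 N/C.
√(1 + 3cos²32°) = √(1 + 3·0.7192) = √3.1576 ≈ 1.7770.
E ≈ 52.24 × 1.777 = 92.83 N/C.

E ≈ 92.8 N/C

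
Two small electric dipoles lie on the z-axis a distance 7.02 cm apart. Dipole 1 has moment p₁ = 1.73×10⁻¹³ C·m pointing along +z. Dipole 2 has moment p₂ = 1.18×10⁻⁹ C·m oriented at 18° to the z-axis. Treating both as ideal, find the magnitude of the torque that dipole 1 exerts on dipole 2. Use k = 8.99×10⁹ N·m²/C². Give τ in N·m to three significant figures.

The second dipole sits on the axis of the first, so the field there is axial: E₁ = 2kp₁/r³ along +z.
E₁ = 2(8.99×10⁹)(1.73×10⁻¹³)/(0.0702)³ = 8.991 N/C.
Torque on the second dipole: τ = p₂ E₁ sinθ.
τ = (1.18×10⁻⁹)(8.991)·sin18° = 3.279×10⁻⁹ N·m.

τ ≈ 3.28×10⁻⁹ N·m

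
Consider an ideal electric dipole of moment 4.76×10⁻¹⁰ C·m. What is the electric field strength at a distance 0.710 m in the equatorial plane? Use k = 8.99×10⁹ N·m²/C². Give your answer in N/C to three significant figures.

In the equatorial plane E = kp/r³.
E = (8.99×10⁹)(4.76×10⁻¹⁰) / (0.710)³ = 11.96 N/C.

E ≈ 12.0 N/C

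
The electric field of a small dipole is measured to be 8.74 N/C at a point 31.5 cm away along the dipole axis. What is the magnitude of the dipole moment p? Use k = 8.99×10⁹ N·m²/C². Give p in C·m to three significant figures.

On axis E = 2kp/r³, so p = Er³/(2k).
p = (8.74)·(0.315)³ / (2·8.99×10⁹) = 1.519×10⁻¹¹ C·m.

p ≈ 1.52×10⁻¹¹ C·m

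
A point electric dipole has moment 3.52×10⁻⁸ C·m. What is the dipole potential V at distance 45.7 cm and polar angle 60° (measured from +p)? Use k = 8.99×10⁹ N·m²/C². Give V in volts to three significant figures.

The dipole potential is V = kp cosθ / r².
V = (8.99×10⁹)(3.52×10⁻⁸)·cos60° / (0.457)² = 757.6 V.

V ≈ 758 V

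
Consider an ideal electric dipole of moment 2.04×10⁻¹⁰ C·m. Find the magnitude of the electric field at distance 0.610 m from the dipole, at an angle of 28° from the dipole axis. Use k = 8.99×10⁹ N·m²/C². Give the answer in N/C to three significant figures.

E ≈ 14.8 N/C

At angle θ the dipole field magnitude is E = (kp/r³)·√(1 + 3cos²θ).
kp/r³ = (8.99×10⁹)(2.04×10⁻¹⁰) / (0.610)³ = 8.080 N/C.
√(1 + 3cos²28°) = √(1 + 3·0.7796) = √3.3388 ≈ 1.8272.
E ≈ 8.080 × 1.827 = 14.76 N/C.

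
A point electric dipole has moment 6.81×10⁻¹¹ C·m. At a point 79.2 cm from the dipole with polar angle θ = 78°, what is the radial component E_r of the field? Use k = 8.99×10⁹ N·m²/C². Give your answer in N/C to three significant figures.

For a dipole, E_r = (2kp cosθ)/r³.
kp/r³ = (8.99×10⁹)(6.81×10⁻¹¹)/(0.792)³ = 1.232 N/C.
E_r = 2·1.232·cos78° = 0.5124 N/C.

E_r ≈ 0.512 N/C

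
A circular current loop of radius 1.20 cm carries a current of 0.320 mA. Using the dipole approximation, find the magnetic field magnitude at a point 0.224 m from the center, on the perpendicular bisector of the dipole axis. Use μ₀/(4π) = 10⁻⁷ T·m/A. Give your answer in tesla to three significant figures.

B ≈ 1.29×10⁻¹² T

Magnetic moment m = IA = Iπa² = (3.20×10⁻⁴)·π·(0.0120)² = 1.448×10⁻⁷ A·m².
In the equatorial plane B = (μ₀/4π)·m/r³ (half the axial value).
B = (10⁻⁷)·(1.448×10⁻⁷) / (0.224)³ = 1.288×10⁻¹² T.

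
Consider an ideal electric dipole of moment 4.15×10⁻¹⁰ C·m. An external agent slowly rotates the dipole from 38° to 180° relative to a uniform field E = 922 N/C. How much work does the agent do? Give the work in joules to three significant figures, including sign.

W ≈ 6.84×10⁻⁷ J

W_ext = ΔU = U(θ₂) − U(θ₁) = −pE cosθ₂ − (−pE cosθ₁) = pE(cosθ₁ − cosθ₂).
W = (4.15×10⁻¹⁰)(922)·(cos38° − cos180°) = (3.826×10⁻⁷)·(+1.7880) = 6.841×10⁻⁷ J.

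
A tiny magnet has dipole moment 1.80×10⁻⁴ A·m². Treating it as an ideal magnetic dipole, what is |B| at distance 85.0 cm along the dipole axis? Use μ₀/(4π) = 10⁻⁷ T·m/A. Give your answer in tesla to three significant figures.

On axis B = (μ₀/4π)·2m/r³.
B = 2·(10⁻⁷)·(1.80×10⁻⁴) / (0.850)³ = 5.862×10⁻¹¹ T.

B ≈ 5.86×10⁻¹¹ T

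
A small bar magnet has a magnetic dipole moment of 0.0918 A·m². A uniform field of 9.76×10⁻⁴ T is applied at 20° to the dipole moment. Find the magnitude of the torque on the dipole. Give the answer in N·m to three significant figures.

τ ≈ 3.06×10⁻⁵ N·m

Torque on a magnetic dipole: τ = mB sinθ.
τ = (0.0918)(9.76×10⁻⁴)·sin20° = 3.064×10⁻⁵ N·m.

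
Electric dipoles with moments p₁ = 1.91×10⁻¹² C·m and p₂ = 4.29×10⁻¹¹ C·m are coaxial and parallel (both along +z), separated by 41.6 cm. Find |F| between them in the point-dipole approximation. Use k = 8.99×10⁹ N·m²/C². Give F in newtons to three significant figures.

On-axis field of dipole 1 at distance r: E = 2kp₁/r³. Force on dipole 2 is F = p₂·dE/dr (gradient along axis).
dE/dr = −6kp₁/r⁴, so |F| = 6kp₁p₂/r⁴ (attractive for aligned moments).
F = 6(8.99×10⁹)(1.91×10⁻¹²)(4.29×10⁻¹¹)/(0.416)⁴ = 1.476×10⁻¹⁰ N.

F ≈ 1.48×10⁻¹⁰ N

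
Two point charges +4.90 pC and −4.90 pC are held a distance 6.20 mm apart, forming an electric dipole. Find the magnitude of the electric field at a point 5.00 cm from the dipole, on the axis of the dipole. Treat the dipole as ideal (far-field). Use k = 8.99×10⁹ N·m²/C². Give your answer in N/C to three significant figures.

E ≈ 4.37 N/C

Dipole moment p = qd = (4.90×10⁻¹² C)(0.00620 m) = 3.038×10⁻¹⁴ C·m.
On the dipole axis E = 2kp/r³.
E = 2·(8.99×10⁹)(3.038×10⁻¹⁴) / (0.0500)³ = 4.370 N/C.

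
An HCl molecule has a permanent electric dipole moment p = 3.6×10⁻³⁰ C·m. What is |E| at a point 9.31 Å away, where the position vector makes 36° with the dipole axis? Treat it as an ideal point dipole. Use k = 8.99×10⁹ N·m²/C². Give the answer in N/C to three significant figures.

E ≈ 6.90×10⁷ N/C

At angle θ the dipole field magnitude is E = (kp/r³)·√(1 + 3cos²θ).
kp/r³ = (8.99×10⁹)(3.60×10⁻³⁰) / (9.31×10⁻¹⁰)³ = 4.011×10⁷ N/C.
√(1 + 3cos²36°) = √(1 + 3·0.6545) = √2.9635 ≈ 1.7215.
E ≈ 4.011×10⁷ × 1.721 = 6.904×10⁷ N/C.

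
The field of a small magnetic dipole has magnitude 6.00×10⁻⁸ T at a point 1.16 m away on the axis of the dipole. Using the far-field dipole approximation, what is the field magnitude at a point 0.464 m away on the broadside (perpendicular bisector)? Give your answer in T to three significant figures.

B ≈ 4.69×10⁻⁷ T

Dipole fields scale as 1/r³ in the far field.
The axial field is twice the equatorial field at the same r, so the geometry factor is 1/2.
B₂ = B₁ · (1/2) · (r₁/r₂)³ = 6.00×10⁻⁸ · 0.5 · (1.16/0.464)³.
(r₁/r₂)³ = (2.5)³ = 15.62.
B₂ ≈ 4.687×10⁻⁷ T.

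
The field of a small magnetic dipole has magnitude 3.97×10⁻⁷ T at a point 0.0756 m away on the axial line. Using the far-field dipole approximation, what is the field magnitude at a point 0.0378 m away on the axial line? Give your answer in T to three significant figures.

B ≈ 3.18×10⁻⁶ T

Dipole fields scale as 1/r³ in the far field; the geometry is the same at both points.
B₂ = B₁ · (r₁/r₂)³ = 3.97×10⁻⁷ · (0.0756/0.0378)³.
(r₁/r₂)³ = (2)³ = 8.
B₂ ≈ 3.176×10⁻⁶ T.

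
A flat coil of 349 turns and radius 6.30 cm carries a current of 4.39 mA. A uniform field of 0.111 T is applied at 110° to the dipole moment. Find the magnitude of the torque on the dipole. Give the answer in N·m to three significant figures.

τ ≈ 0.00199 N·m

m = NIA = NIπa² = 349·(0.00439)·π·(0.0630)² = 0.0191 A·m².
Torque on a magnetic dipole: τ = mB sinθ.
τ = (0.0191)(0.111)·sin110° = 0.001992 N·m.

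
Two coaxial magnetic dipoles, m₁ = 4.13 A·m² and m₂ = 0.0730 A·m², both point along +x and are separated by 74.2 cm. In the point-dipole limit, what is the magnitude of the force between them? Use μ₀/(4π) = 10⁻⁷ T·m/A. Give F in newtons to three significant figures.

F ≈ 5.97×10⁻⁷ N

On-axis B of dipole 1: B = (μ₀/4π)·2m₁/r³. Force on dipole 2: F = m₂·dB/dr.
dB/dr = −(μ₀/4π)·6m₁/r⁴, so |F| = (μ₀/4π)·6m₁m₂/r⁴.
F = 6(10⁻⁷)(4.13)(0.0730)/(0.742)⁴ = 5.968×10⁻⁷ N.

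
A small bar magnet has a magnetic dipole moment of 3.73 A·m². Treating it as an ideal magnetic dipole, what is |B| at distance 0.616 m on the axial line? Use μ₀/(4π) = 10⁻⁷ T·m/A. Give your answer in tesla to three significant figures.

B ≈ 3.19×10⁻⁶ T

On axis B = (μ₀/4π)·2m/r³.
B = 2·(10⁻⁷)·(3.73) / (0.616)³ = 3.192×10⁻⁶ T.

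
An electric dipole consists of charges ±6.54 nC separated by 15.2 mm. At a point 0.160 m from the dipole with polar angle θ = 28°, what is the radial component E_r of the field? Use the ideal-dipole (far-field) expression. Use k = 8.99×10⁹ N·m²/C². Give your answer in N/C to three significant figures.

Dipole moment p = qd = (6.54×10⁻⁹ C)(0.0152 m) = 9.941×10⁻¹¹ C·m.
For a dipole, E_r = (2kp cosθ)/r³.
kp/r³ = (8.99×10⁹)(9.941×10⁻¹¹)/(0.160)³ = 218.2 N/C.
E_r = 2·218.2·cos28° = 385.3 N/C.

E_r ≈ 385 N/C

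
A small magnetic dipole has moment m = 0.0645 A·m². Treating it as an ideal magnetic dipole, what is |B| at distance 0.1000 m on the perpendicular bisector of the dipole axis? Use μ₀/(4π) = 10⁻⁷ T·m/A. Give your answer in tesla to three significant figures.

B ≈ 6.45×10⁻⁶ T

In the equatorial plane B = (μ₀/4π)·m/r³ (half the axial value).
B = (10⁻⁷)·(0.0645) / (0.100)³ = 6.450×10⁻⁶ T.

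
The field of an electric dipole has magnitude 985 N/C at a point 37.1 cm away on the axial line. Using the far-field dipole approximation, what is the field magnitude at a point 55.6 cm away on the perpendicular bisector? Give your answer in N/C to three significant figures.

Dipole fields scale as 1/r³ in the far field.
The axial field is twice the equatorial field at the same r, so the geometry factor is 1/2.
E₂ = E₁ · (1/2) · (r₁/r₂)³ = 985 · 0.5 · (37.1/55.6)³.
(r₁/r₂)³ = (0.6673)³ = 0.2971.
E₂ ≈ 146.3 N/C.

E ≈ 146 N/C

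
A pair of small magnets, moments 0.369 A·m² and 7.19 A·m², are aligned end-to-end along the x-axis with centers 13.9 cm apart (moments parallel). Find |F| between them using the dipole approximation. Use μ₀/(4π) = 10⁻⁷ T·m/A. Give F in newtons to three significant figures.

F ≈ 0.00426 N

On-axis B of dipole 1: B = (μ₀/4π)·2m₁/r³. Force on dipole 2: F = m₂·dB/dr.
dB/dr = −(μ₀/4π)·6m₁/r⁴, so |F| = (μ₀/4π)·6m₁m₂/r⁴.
F = 6(10⁻⁷)(0.369)(7.19)/(0.139)⁴ = 0.004264 N.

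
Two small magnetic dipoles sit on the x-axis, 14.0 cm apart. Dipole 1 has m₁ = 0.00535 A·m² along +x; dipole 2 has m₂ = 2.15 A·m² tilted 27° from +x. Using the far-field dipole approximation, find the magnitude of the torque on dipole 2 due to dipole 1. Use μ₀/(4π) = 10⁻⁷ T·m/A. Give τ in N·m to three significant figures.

Dipole B is on the axis of dipole A, so B₁ there is axial: B₁ = (μ₀/4π)·2m₁/r³ along +x.
B₁ = 2(10⁻⁷)(0.00535)/(0.140)³ = 3.899×10⁻⁷ T.
τ = m₂ B₁ sinθ.
τ = (2.15)(3.899×10⁻⁷)·sin27° = 3.806×10⁻⁷ N·m.

τ ≈ 3.81×10⁻⁷ N·m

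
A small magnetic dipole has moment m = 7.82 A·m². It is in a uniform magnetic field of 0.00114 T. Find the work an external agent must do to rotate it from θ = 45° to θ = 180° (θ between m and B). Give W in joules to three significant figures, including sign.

W_ext = ΔU = −mB cosθ₂ + mB cosθ₁ = mB(cosθ₁ − cosθ₂).
W = (7.82)(0.00114)·(cos45° − cos180°) = (0.008915)·(+1.7071) = 0.01522 J.

W ≈ 0.0152 J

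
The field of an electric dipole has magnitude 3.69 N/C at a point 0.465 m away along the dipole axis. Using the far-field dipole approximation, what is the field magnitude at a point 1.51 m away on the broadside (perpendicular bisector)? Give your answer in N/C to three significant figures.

E ≈ 0.0539 N/C

Dipole fields scale as 1/r³ in the far field.
The axial field is twice the equatorial field at the same r, so the geometry factor is 1/2.
E₂ = E₁ · (1/2) · (r₁/r₂)³ = 3.69 · 0.5 · (0.465/1.51)³.
(r₁/r₂)³ = (0.3079)³ = 0.0292.
E₂ ≈ 0.05388 N/C.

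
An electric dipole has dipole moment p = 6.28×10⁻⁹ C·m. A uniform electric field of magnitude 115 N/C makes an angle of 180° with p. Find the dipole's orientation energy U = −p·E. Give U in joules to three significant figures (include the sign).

U = −p·E = −pE cosθ.
U = −(6.28×10⁻⁹)(115)·cos180° = 7.222×10⁻⁷ J.

U ≈ 7.22×10⁻⁷ J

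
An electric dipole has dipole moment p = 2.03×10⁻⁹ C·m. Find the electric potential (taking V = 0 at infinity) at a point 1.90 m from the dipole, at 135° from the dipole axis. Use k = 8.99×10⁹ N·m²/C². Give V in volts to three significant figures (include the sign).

V ≈ -3.57 V

The dipole potential is V = kp cosθ / r².
V = (8.99×10⁹)(2.03×10⁻⁹)·cos135° / (1.90)² = -3.575 V.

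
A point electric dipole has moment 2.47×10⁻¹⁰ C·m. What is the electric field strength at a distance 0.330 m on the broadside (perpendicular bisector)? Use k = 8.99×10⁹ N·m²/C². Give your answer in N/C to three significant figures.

E ≈ 61.8 N/C

On the perpendicular bisector E = kp/r³ (half the axial value at the same distance).
E = (8.99×10⁹)(2.47×10⁻¹⁰) / (0.330)³ = 61.79 N/C.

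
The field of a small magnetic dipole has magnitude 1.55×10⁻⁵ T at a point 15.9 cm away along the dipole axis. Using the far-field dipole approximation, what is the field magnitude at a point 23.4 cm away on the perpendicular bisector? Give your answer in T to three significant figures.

Dipole fields scale as 1/r³ in the far field.
The axial field is twice the equatorial field at the same r, so the geometry factor is 1/2.
B₂ = B₁ · (1/2) · (r₁/r₂)³ = 1.55×10⁻⁵ · 0.5 · (15.9/23.4)³.
(r₁/r₂)³ = (0.6795)³ = 0.3137.
B₂ ≈ 2.431×10⁻⁶ T.

B ≈ 2.43×10⁻⁶ T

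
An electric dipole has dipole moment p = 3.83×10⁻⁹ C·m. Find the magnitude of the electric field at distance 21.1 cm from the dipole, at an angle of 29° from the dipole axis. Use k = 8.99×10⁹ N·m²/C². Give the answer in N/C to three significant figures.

At angle θ the dipole field magnitude is E = (kp/r³)·√(1 + 3cos²θ).
kp/r³ = (8.99×10⁹)(3.83×10⁻⁹) / (0.211)³ = 3665 N/C.
√(1 + 3cos²29°) = √(1 + 3·0.7650) = √3.2949 ≈ 1.8152.
E ≈ 3665 × 1.815 = 6653 N/C.

E ≈ 6650 N/C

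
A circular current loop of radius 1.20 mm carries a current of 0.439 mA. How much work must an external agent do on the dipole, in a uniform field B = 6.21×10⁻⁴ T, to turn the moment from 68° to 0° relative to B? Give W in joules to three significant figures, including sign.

W ≈ -7.71×10⁻¹³ J

Magnetic moment m = IA = Iπa² = (4.39×10⁻⁴)·π·(0.00120)² = 1.986×10⁻⁹ A·m².
W_ext = ΔU = −mB cosθ₂ + mB cosθ₁ = mB(cosθ₁ − cosθ₂).
W = (1.986×10⁻⁹)(6.21×10⁻⁴)·(cos68° − cos0°) = (1.233×10⁻¹²)·(-0.6254) = -7.713×10⁻¹³ J.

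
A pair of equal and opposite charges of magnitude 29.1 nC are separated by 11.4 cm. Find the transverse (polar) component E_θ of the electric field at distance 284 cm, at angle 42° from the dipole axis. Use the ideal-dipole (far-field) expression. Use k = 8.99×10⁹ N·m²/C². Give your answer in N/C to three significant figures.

Dipole moment p = qd = (2.91×10⁻⁸ C)(0.114 m) = 3.317×10⁻⁹ C·m.
For a dipole, E_θ = (kp sinθ)/r³.
kp/r³ = (8.99×10⁹)(3.317×10⁻⁹)/(2.84)³ = 1.302 N/C.
E_θ = 1.302·sin42° = 0.8711 N/C.

E_θ ≈ 0.871 N/C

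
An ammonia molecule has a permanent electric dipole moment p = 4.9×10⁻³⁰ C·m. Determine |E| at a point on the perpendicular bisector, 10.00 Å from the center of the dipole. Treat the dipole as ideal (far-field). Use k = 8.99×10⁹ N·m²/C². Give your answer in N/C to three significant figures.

On the perpendicular bisector E = kp/r³ (half the axial value at the same distance).
E = (8.99×10⁹)(4.90×10⁻³⁰) / (1.00×10⁻⁹)³ = 4.405×10⁷ N/C.

E ≈ 4.41×10⁷ N/C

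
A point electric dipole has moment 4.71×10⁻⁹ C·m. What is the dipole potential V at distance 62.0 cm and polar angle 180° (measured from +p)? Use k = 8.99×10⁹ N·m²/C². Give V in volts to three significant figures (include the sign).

The dipole potential is V = kp cosθ / r².
V = (8.99×10⁹)(4.71×10⁻⁹)·cos180° / (0.620)² = -110.2 V.

V ≈ -110 V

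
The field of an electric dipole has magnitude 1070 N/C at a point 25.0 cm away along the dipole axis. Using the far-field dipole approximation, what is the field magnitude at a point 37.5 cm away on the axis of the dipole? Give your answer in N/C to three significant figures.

E ≈ 317 N/C

Dipole fields scale as 1/r³ in the far field; the geometry is the same at both points.
E₂ = E₁ · (r₁/r₂)³ = 1070 · (25.0/37.5)³.
(r₁/r₂)³ = (0.6667)³ = 0.2963.
E₂ ≈ 317.0 N/C.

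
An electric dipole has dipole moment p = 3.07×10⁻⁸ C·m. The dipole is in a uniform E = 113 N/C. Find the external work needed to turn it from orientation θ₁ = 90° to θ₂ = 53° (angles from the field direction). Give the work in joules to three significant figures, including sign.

W ≈ -2.09×10⁻⁶ J

W_ext = ΔU = U(θ₂) − U(θ₁) = −pE cosθ₂ − (−pE cosθ₁) = pE(cosθ₁ − cosθ₂).
W = (3.07×10⁻⁸)(113)·(cos90° − cos53°) = (3.469×10⁻⁶)·(-0.6018) = -2.088×10⁻⁶ J.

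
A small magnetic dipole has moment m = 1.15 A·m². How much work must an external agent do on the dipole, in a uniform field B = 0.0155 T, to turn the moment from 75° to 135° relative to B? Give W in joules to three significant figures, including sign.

W ≈ 0.0172 J

W_ext = ΔU = −mB cosθ₂ + mB cosθ₁ = mB(cosθ₁ − cosθ₂).
W = (1.15)(0.0155)·(cos75° − cos135°) = (0.01782)·(+0.9659) = 0.01722 J.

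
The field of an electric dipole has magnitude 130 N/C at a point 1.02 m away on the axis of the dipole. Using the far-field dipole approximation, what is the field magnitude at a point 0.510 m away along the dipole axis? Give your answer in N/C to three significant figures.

Dipole fields scale as 1/r³ in the far field; the geometry is the same at both points.
E₂ = E₁ · (r₁/r₂)³ = 130 · (1.02/0.510)³.
(r₁/r₂)³ = (2)³ = 8.
E₂ ≈ 1040 N/C.

E ≈ 1040 N/C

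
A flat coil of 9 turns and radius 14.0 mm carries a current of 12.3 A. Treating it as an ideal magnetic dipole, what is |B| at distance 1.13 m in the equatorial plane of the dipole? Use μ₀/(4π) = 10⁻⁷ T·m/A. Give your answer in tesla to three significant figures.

B ≈ 4.72×10⁻⁹ T

m = NIA = NIπa² = 9·(12.3)·π·(0.0140)² = 0.06816 A·m².
In the equatorial plane B = (μ₀/4π)·m/r³ (half the axial value).
B = (10⁻⁷)·(0.06816) / (1.13)³ = 4.724×10⁻⁹ T.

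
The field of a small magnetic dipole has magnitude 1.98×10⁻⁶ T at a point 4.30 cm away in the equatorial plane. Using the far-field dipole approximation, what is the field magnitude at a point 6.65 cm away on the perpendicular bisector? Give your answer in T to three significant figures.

B ≈ 5.35×10⁻⁷ T

Dipole fields scale as 1/r³ in the far field; the geometry is the same at both points.
B₂ = B₁ · (r₁/r₂)³ = 1.98×10⁻⁶ · (4.30/6.65)³.
(r₁/r₂)³ = (0.6466)³ = 0.2704.
B₂ ≈ 5.353×10⁻⁷ T.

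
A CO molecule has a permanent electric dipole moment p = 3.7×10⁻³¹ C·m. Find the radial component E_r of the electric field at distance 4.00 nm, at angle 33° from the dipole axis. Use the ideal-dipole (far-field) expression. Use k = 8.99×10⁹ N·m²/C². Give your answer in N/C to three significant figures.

E_r ≈ 8.72×10⁴ N/C

For a dipole, E_r = (2kp cosθ)/r³.
kp/r³ = (8.99×10⁹)(3.70×10⁻³¹)/(4.00×10⁻⁹)³ = 5.197×10⁴ N/C.
E_r = 2·5.197×10⁴·cos33° = 8.718×10⁴ N/C.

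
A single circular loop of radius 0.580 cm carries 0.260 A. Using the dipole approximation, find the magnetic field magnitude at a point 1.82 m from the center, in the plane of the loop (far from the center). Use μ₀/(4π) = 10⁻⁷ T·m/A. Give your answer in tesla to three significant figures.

B ≈ 4.56×10⁻¹³ T

Magnetic moment m = IA = Iπa² = (0.260)·π·(0.00580)² = 2.748×10⁻⁵ A·m².
In the equatorial plane B = (μ₀/4π)·m/r³ (half the axial value).
B = (10⁻⁷)·(2.748×10⁻⁵) / (1.82)³ = 4.558×10⁻¹³ T.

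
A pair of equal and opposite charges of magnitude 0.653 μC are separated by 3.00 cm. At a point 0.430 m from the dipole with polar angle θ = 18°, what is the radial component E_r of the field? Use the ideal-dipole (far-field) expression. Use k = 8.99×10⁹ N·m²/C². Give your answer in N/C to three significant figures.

Dipole moment p = qd = (6.53×10⁻⁷ C)(0.0300 m) = 1.959×10⁻⁸ C·m.
For a dipole, E_r = (2kp cosθ)/r³.
kp/r³ = (8.99×10⁹)(1.959×10⁻⁸)/(0.430)³ = 2215 N/C.
E_r = 2·2215·cos18° = 4213 N/C.

E_r ≈ 4210 N/C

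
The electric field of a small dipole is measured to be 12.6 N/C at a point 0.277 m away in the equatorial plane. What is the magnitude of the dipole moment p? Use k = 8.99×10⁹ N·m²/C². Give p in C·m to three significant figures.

In the equatorial plane E = kp/r³, so p = Er³/(k).
p = (12.6)·(0.277)³ / (8.99×10⁹) = 2.979×10⁻¹¹ C·m.

p ≈ 2.98×10⁻¹¹ C·m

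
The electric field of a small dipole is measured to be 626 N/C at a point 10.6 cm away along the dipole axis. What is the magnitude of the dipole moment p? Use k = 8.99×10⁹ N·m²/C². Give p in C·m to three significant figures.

p ≈ 4.15×10⁻¹¹ C·m

On axis E = 2kp/r³, so p = Er³/(2k).
p = (626)·(0.106)³ / (2·8.99×10⁹) = 4.147×10⁻¹¹ C·m.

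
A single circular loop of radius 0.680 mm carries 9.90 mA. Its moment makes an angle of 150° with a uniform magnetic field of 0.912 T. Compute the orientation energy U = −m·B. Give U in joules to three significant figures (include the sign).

U ≈ 1.14×10⁻⁸ J

Magnetic moment m = IA = Iπa² = (0.00990)·π·(6.80×10⁻⁴)² = 1.438×10⁻⁸ A·m².
U = −m·B = −mB cosθ.
U = −(1.438×10⁻⁸)(0.912)·cos150° = 1.136×10⁻⁸ J.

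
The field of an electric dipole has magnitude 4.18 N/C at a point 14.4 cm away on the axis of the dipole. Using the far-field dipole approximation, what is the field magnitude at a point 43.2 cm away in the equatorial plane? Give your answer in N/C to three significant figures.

Dipole fields scale as 1/r³ in the far field.
The axial field is twice the equatorial field at the same r, so the geometry factor is 1/2.
E₂ = E₁ · (1/2) · (r₁/r₂)³ = 4.18 · 0.5 · (14.4/43.2)³.
(r₁/r₂)³ = (0.3333)³ = 0.03704.
E₂ ≈ 0.07741 N/C.

E ≈ 0.0774 N/C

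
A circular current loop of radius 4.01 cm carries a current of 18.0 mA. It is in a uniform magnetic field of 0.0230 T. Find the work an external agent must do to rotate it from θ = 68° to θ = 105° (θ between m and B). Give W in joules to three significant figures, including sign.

W ≈ 1.32×10⁻⁶ J

Magnetic moment m = IA = Iπa² = (0.0180)·π·(0.0401)² = 9.093×10⁻⁵ A·m².
W_ext = ΔU = −mB cosθ₂ + mB cosθ₁ = mB(cosθ₁ − cosθ₂).
W = (9.093×10⁻⁵)(0.0230)·(cos68° − cos105°) = (2.091×10⁻⁶)·(+0.6334) = 1.325×10⁻⁶ J.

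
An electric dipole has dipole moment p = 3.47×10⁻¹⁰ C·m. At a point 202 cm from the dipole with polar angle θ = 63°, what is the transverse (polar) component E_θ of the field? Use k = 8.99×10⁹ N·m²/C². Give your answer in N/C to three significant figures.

For a dipole, E_θ = (kp sinθ)/r³.
kp/r³ = (8.99×10⁹)(3.47×10⁻¹⁰)/(2.02)³ = 0.3785 N/C.
E_θ = 0.3785·sin63° = 0.3372 N/C.

E_θ ≈ 0.337 N/C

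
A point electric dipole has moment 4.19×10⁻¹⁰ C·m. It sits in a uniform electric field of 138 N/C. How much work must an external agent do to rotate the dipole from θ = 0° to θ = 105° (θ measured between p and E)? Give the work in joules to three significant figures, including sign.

W_ext = ΔU = U(θ₂) − U(θ₁) = −pE cosθ₂ − (−pE cosθ₁) = pE(cosθ₁ − cosθ₂).
W = (4.19×10⁻¹⁰)(138)·(cos0° − cos105°) = (5.782×10⁻⁸)·(+1.2588) = 7.279×10⁻⁸ J.

W ≈ 7.28×10⁻⁸ J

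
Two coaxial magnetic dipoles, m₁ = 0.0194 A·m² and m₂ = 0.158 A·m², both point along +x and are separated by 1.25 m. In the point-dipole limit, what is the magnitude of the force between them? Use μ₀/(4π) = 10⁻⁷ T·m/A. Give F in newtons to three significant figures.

On-axis B of dipole 1: B = (μ₀/4π)·2m₁/r³. Force on dipole 2: F = m₂·dB/dr.
dB/dr = −(μ₀/4π)·6m₁/r⁴, so |F| = (μ₀/4π)·6m₁m₂/r⁴.
F = 6(10⁻⁷)(0.0194)(0.158)/(1.25)⁴ = 7.533×10⁻¹⁰ N.

F ≈ 7.53×10⁻¹⁰ N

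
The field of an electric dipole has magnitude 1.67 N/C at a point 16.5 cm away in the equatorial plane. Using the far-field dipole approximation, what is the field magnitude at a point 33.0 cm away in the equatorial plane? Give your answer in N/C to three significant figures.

E ≈ 0.209 N/C

Dipole fields scale as 1/r³ in the far field; the geometry is the same at both points.
E₂ = E₁ · (r₁/r₂)³ = 1.67 · (16.5/33.0)³.
(r₁/r₂)³ = (0.5)³ = 0.125.
E₂ ≈ 0.2088 N/C.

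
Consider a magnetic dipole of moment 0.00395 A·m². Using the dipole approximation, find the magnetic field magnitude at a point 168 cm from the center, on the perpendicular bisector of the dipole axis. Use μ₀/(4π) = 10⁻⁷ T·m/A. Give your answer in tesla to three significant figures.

B ≈ 8.33×10⁻¹¹ T

In the equatorial plane B = (μ₀/4π)·m/r³ (half the axial value).
B = (10⁻⁷)·(0.00395) / (1.68)³ = 8.330×10⁻¹¹ T.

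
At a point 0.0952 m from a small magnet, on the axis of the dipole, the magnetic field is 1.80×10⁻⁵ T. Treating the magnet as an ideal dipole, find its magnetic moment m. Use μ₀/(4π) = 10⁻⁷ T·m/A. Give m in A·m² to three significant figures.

On axis B = (μ₀/4π)·2m/r³, so m = Br³·4π/(μ₀·2).
m = (1.80×10⁻⁵)·(0.0952)³ / (2·10⁻⁷) = 0.07765 A·m².

m ≈ 0.0777 A·m²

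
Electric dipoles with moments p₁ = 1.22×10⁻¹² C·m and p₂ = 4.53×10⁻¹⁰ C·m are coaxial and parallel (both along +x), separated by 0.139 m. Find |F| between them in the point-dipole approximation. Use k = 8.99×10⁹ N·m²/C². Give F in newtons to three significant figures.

On-axis field of dipole 1 at distance r: E = 2kp₁/r³. Force on dipole 2 is F = p₂·dE/dr (gradient along axis).
dE/dr = −6kp₁/r⁴, so |F| = 6kp₁p₂/r⁴ (attractive for aligned moments).
F = 6(8.99×10⁹)(1.22×10⁻¹²)(4.53×10⁻¹⁰)/(0.139)⁴ = 7.986×10⁻⁸ N.

F ≈ 7.99×10⁻⁸ N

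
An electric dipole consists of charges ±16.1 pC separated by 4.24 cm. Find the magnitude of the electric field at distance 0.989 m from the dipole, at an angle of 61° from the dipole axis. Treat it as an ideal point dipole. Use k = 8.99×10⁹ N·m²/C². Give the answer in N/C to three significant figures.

E ≈ 0.00828 N/C

Dipole moment p = qd = (1.61×10⁻¹¹ C)(0.0424 m) = 6.826×10⁻¹³ C·m.
At angle θ the dipole field magnitude is E = (kp/r³)·√(1 + 3cos²θ).
kp/r³ = (8.99×10⁹)(6.826×10⁻¹³) / (0.989)³ = 0.006344 N/C.
√(1 + 3cos²61°) = √(1 + 3·0.2350) = √1.7051 ≈ 1.3058.
E ≈ 0.006344 × 1.306 = 0.008284 N/C.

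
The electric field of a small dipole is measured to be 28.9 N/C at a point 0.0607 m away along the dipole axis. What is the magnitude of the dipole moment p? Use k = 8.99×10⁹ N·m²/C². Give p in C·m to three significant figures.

On axis E = 2kp/r³, so p = Er³/(2k).
p = (28.9)·(0.0607)³ / (2·8.99×10⁹) = 3.595×10⁻¹³ C·m.

p ≈ 3.59×10⁻¹³ C·m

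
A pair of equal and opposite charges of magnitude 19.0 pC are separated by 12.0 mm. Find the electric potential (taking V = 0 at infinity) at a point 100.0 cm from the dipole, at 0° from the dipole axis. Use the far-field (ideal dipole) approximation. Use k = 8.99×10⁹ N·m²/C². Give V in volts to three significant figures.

V ≈ 0.00205 V

Dipole moment p = qd = (1.90×10⁻¹¹ C)(0.0120 m) = 2.28×10⁻¹³ C·m.
The dipole potential is V = kp cosθ / r².
V = (8.99×10⁹)(2.28×10⁻¹³)·cos0° / (1.00)² = 0.002050 V.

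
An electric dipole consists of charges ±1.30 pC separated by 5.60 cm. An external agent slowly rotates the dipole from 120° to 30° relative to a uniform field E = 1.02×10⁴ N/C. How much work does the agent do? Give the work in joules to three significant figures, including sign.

Dipole moment p = qd = (1.30×10⁻¹² C)(0.0560 m) = 7.28×10⁻¹⁴ C·m.
W_ext = ΔU = U(θ₂) − U(θ₁) = −pE cosθ₂ − (−pE cosθ₁) = pE(cosθ₁ − cosθ₂).
W = (7.28×10⁻¹⁴)(1.02×10⁴)·(cos120° − cos30°) = (7.426×10⁻¹⁰)·(-1.3660) = -1.014×10⁻⁹ J.

W ≈ -1.01×10⁻⁹ J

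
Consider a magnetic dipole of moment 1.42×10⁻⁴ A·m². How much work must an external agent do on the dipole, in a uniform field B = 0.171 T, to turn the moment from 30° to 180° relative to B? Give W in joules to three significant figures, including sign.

W ≈ 4.53×10⁻⁵ J

W_ext = ΔU = −mB cosθ₂ + mB cosθ₁ = mB(cosθ₁ − cosθ₂).
W = (1.42×10⁻⁴)(0.171)·(cos30° − cos180°) = (2.428×10⁻⁵)·(+1.8660) = 4.531×10⁻⁵ J.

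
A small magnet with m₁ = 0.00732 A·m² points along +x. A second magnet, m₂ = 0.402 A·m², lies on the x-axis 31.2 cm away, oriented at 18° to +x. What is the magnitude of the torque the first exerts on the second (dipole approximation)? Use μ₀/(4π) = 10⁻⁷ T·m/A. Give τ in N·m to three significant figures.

τ ≈ 5.99×10⁻⁹ N·m

Dipole B is on the axis of dipole A, so B₁ there is axial: B₁ = (μ₀/4π)·2m₁/r³ along +x.
B₁ = 2(10⁻⁷)(0.00732)/(0.312)³ = 4.820×10⁻⁸ T.
τ = m₂ B₁ sinθ.
τ = (0.402)(4.820×10⁻⁸)·sin18° = 5.988×10⁻⁹ N·m.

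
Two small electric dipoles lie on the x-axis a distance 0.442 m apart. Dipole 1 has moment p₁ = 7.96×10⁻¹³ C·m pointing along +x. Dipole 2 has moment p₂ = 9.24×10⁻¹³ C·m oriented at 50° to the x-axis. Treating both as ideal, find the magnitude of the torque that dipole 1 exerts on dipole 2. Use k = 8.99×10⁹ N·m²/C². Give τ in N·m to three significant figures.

The second dipole sits on the axis of the first, so the field there is axial: E₁ = 2kp₁/r³ along +x.
E₁ = 2(8.99×10⁹)(7.96×10⁻¹³)/(0.442)³ = 0.1657 N/C.
Torque on the second dipole: τ = p₂ E₁ sinθ.
τ = (9.24×10⁻¹³)(0.1657)·sin50° = 1.173×10⁻¹³ N·m.

τ ≈ 1.17×10⁻¹³ N·m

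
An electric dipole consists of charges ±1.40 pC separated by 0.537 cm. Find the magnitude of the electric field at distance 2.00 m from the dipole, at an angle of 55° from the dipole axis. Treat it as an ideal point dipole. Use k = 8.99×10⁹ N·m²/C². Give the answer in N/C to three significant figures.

E ≈ 1.19×10⁻⁵ N/C

Dipole moment p = qd = (1.40×10⁻¹² C)(0.00537 m) = 7.518×10⁻¹⁵ C·m.
At angle θ the dipole field magnitude is E = (kp/r³)·√(1 + 3cos²θ).
kp/r³ = (8.99×10⁹)(7.518×10⁻¹⁵) / (2.00)³ = 8.448×10⁻⁶ N/C.
√(1 + 3cos²55°) = √(1 + 3·0.3290) = √1.9870 ≈ 1.4096.
E ≈ 8.448×10⁻⁶ × 1.410 = 1.191×10⁻⁵ N/C.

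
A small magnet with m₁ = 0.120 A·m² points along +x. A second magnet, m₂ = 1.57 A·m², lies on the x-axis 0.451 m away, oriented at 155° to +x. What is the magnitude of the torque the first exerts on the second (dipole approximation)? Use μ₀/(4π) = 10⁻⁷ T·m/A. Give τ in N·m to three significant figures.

Dipole B is on the axis of dipole A, so B₁ there is axial: B₁ = (μ₀/4π)·2m₁/r³ along +x.
B₁ = 2(10⁻⁷)(0.120)/(0.451)³ = 2.616×10⁻⁷ T.
τ = m₂ B₁ sinθ.
τ = (1.57)(2.616×10⁻⁷)·sin155° = 1.736×10⁻⁷ N·m.

τ ≈ 1.74×10⁻⁷ N·m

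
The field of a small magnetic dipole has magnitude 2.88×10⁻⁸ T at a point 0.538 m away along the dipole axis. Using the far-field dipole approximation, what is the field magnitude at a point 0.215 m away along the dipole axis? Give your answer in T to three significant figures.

B ≈ 4.51×10⁻⁷ T

Dipole fields scale as 1/r³ in the far field; the geometry is the same at both points.
B₂ = B₁ · (r₁/r₂)³ = 2.88×10⁻⁸ · (0.538/0.215)³.
(r₁/r₂)³ = (2.502)³ = 15.67.
B₂ ≈ 4.513×10⁻⁷ T.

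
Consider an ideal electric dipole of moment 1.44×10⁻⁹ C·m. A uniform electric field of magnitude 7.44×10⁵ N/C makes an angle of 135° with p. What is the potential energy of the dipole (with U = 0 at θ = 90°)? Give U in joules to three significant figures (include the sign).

U ≈ 7.58×10⁻⁴ J

U = −p·E = −pE cosθ.
U = −(1.44×10⁻⁹)(7.44×10⁵)·cos135° = 7.576×10⁻⁴ J.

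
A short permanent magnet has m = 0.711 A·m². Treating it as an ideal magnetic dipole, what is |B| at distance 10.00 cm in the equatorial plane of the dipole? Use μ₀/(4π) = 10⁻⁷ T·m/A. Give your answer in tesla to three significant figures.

B ≈ 7.11×10⁻⁵ T

In the equatorial plane B = (μ₀/4π)·m/r³ (half the axial value).
B = (10⁻⁷)·(0.711) / (0.100)³ = 7.110×10⁻⁵ T.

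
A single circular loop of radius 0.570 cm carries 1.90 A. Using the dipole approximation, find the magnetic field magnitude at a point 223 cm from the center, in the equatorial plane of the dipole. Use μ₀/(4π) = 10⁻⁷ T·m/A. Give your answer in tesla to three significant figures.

Magnetic moment m = IA = Iπa² = (1.90)·π·(0.00570)² = 1.939×10⁻⁴ A·m².
In the equatorial plane B = (μ₀/4π)·m/r³ (half the axial value).
B = (10⁻⁷)·(1.939×10⁻⁴) / (2.23)³ = 1.748×10⁻¹² T.

B ≈ 1.75×10⁻¹² T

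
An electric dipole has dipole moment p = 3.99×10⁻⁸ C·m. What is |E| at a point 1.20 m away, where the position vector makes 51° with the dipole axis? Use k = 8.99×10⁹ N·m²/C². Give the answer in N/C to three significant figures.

At angle θ the dipole field magnitude is E = (kp/r³)·√(1 + 3cos²θ).
kp/r³ = (8.99×10⁹)(3.99×10⁻⁸) / (1.20)³ = 207.6 N/C.
√(1 + 3cos²51°) = √(1 + 3·0.3960) = √2.1881 ≈ 1.4792.
E ≈ 207.6 × 1.479 = 307.1 N/C.

E ≈ 307 N/C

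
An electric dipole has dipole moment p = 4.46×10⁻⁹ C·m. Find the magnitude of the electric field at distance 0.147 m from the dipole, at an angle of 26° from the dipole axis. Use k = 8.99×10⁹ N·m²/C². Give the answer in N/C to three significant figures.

At angle θ the dipole field magnitude is E = (kp/r³)·√(1 + 3cos²θ).
kp/r³ = (8.99×10⁹)(4.46×10⁻⁹) / (0.147)³ = 1.262×10⁴ N/C.
√(1 + 3cos²26°) = √(1 + 3·0.8078) = √3.4235 ≈ 1.8503.
E ≈ 1.262×10⁴ × 1.850 = 2.335×10⁴ N/C.

E ≈ 2.34×10⁴ N/C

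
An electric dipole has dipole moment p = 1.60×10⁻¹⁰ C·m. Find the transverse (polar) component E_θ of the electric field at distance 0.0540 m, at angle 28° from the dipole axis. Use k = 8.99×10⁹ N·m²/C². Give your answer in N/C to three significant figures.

For a dipole, E_θ = (kp sinθ)/r³.
kp/r³ = (8.99×10⁹)(1.60×10⁻¹⁰)/(0.0540)³ = 9135 N/C.
E_θ = 9135·sin28° = 4289 N/C.

E_θ ≈ 4290 N/C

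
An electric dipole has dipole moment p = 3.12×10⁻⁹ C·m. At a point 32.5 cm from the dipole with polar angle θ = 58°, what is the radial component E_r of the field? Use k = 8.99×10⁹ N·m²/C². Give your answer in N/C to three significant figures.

E_r ≈ 866 N/C

For a dipole, E_r = (2kp cosθ)/r³.
kp/r³ = (8.99×10⁹)(3.12×10⁻⁹)/(0.325)³ = 817.1 N/C.
E_r = 2·817.1·cos58° = 866.0 N/C.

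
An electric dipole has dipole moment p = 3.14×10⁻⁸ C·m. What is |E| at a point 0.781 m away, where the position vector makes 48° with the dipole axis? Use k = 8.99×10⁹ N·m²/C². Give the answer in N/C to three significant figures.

At angle θ the dipole field magnitude is E = (kp/r³)·√(1 + 3cos²θ).
kp/r³ = (8.99×10⁹)(3.14×10⁻⁸) / (0.781)³ = 592.6 N/C.
√(1 + 3cos²48°) = √(1 + 3·0.4477) = √2.3432 ≈ 1.5308.
E ≈ 592.6 × 1.531 = 907.1 N/C.

E ≈ 907 N/C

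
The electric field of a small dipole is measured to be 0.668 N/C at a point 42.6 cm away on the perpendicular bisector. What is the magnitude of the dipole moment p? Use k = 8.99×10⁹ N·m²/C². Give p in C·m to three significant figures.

p ≈ 5.74×10⁻¹² C·m

In the equatorial plane E = kp/r³, so p = Er³/(k).
p = (0.668)·(0.426)³ / (8.99×10⁹) = 5.744×10⁻¹² C·m.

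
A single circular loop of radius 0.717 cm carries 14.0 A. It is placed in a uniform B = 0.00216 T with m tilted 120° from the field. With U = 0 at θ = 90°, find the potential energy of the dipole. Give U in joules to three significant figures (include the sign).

U ≈ 2.44×10⁻⁶ J

Magnetic moment m = IA = Iπa² = (14.0)·π·(0.00717)² = 0.002261 A·m².
U = −m·B = −mB cosθ.
U = −(0.002261)(0.00216)·cos120° = 2.442×10⁻⁶ J.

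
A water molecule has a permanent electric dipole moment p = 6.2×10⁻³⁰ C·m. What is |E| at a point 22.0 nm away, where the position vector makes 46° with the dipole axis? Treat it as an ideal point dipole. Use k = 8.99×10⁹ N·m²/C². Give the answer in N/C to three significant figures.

E ≈ 8190 N/C

At angle θ the dipole field magnitude is E = (kp/r³)·√(1 + 3cos²θ).
kp/r³ = (8.99×10⁹)(6.20×10⁻³⁰) / (2.20×10⁻⁸)³ = 5235 N/C.
√(1 + 3cos²46°) = √(1 + 3·0.4826) = √2.4477 ≈ 1.5645.
E ≈ 5235 × 1.564 = 8190 N/C.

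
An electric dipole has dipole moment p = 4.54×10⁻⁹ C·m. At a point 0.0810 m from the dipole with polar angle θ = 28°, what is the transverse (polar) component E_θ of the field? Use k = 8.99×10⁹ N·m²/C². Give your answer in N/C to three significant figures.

E_θ ≈ 3.61×10⁴ N/C

For a dipole, E_θ = (kp sinθ)/r³.
kp/r³ = (8.99×10⁹)(4.54×10⁻⁹)/(0.0810)³ = 7.680×10⁴ N/C.
E_θ = 7.680×10⁴·sin28° = 3.606×10⁴ N/C.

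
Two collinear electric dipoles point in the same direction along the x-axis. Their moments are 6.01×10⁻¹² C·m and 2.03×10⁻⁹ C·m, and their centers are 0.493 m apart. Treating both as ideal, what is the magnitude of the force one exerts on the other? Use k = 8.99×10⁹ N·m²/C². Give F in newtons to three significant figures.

On-axis field of dipole 1 at distance r: E = 2kp₁/r³. Force on dipole 2 is F = p₂·dE/dr (gradient along axis).
dE/dr = −6kp₁/r⁴, so |F| = 6kp₁p₂/r⁴ (attractive for aligned moments).
F = 6(8.99×10⁹)(6.01×10⁻¹²)(2.03×10⁻⁹)/(0.493)⁴ = 1.114×10⁻⁸ N.

F ≈ 1.11×10⁻⁸ N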